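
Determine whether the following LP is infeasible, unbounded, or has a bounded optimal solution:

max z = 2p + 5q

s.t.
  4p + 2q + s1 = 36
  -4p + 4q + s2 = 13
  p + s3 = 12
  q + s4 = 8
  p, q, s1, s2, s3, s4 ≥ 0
The point (5, 8) satisfies every constraint, so the LP is feasible; the constraints give p ≤ 12 and q ≤ 8, which with p, q ≥ 0 keep the feasible region inside a bounded box. A feasible, bounded LP attains a finite optimum at a vertex.

Bounded optimum: z* = 50 at (5, 8).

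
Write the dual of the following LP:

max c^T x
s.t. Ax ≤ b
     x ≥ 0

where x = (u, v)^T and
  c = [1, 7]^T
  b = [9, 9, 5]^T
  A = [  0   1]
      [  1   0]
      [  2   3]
Minimize: z = 9y1 + 9y2 + 5y3

Subject to:
  C1: -y2 - 2y3 ≤ -1
  C2: -y1 - 3y3 ≤ -7
  y1, y2, y3 ≥ 0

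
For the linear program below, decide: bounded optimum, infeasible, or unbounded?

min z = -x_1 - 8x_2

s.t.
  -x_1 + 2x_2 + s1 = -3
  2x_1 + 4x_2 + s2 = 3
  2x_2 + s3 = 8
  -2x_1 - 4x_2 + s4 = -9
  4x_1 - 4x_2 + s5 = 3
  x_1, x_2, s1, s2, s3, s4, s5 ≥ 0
The row 2x_1 + 4x_2 + s2 = 3 with s2 ≥ 0 requires 2x_1 + 4x_2 ≤ 3, while the row -2x_1 - 4x_2 + s4 = -9 with s4 ≥ 0 is equivalent to 2x_1 + 4x_2 ≥ 9. Together they would need 9 ≤ 2x_1 + 4x_2 ≤ 3, which is impossible since 9 > 3. No point satisfies all constraints.

Infeasible — the constraint set is empty.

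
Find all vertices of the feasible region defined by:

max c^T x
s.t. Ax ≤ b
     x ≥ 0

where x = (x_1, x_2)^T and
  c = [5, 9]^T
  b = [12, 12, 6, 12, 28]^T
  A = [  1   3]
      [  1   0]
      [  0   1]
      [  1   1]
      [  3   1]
Each vertex is the intersection of two constraint boundaries that also satisfies all remaining constraints:
  x_1 = 0 and x_2 = 0 → (0, 0)
  3x_1 + x_2 = 28 and x_2 = 0 → (9.333, 0)
  x_1 + 3x_2 = 12 and 3x_1 + x_2 = 28 → (9, 1)
  x_1 + 3x_2 = 12 and x_1 = 0 → (0, 4)

Vertices: (0, 0), (9.333, 0), (9, 1), (0, 4)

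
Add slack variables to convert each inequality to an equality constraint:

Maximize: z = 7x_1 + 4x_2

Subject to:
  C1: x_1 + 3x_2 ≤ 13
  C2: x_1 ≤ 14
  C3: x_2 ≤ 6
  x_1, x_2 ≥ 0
max z = 7x_1 + 4x_2

s.t.
  x_1 + 3x_2 + s1 = 13
  x_1 + s2 = 14
  x_2 + s3 = 6
  x_1, x_2, s1, s2, s3 ≥ 0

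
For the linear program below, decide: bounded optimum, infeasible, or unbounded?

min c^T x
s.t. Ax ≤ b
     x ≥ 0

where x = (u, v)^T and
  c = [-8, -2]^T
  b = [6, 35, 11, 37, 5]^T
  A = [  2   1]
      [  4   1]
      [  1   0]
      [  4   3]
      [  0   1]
The point (3, 0) satisfies every constraint, so the LP is feasible; the constraints give u ≤ 11 and v ≤ 5, which with u, v ≥ 0 keep the feasible region inside a bounded box. A feasible, bounded LP attains a finite optimum at a vertex.

The LP has an optimal solution: (3, 0) with z = -24.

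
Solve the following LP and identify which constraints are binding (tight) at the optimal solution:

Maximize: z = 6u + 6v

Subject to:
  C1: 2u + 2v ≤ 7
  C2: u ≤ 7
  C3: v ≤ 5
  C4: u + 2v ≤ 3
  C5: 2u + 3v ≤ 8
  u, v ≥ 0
Optimal: u = 3, v = 0
Binding: C4, v ≥ 0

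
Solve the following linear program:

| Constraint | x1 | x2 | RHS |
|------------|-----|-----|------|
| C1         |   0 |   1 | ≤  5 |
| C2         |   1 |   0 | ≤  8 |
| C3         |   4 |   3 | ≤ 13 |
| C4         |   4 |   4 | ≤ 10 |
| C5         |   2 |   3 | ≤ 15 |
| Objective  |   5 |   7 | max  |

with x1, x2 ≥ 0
Each vertex is the intersection of two constraint boundaries that also satisfies all remaining constraints:
  x1 = 0 and x2 = 0 → (0, 0)
  4x1 + 4x2 = 10 and x2 = 0 → (2.5, 0)
  4x1 + 4x2 = 10 and x1 = 0 → (0, 2.5)

Evaluating z = 5x1 + 7x2 at each vertex:
  (0, 0): z = 0
  (2.5, 0): z = 12.5
  (0, 2.5): z = 17.5

The maximum is at (0, 2.5) with z = 17.5.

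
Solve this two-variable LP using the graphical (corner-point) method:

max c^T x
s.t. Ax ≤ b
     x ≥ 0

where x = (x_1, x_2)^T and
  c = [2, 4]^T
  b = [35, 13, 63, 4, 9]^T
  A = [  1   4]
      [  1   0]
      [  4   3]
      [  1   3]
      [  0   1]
Each vertex is the intersection of two constraint boundaries that also satisfies all remaining constraints:
  x_1 = 0 and x_2 = 0 → (0, 0)
  x_1 + 3x_2 = 4 and x_2 = 0 → (4, 0)
  x_1 + 3x_2 = 4 and x_1 = 0 → (0, 1.333)

Evaluating z = 2x_1 + 4x_2 at each vertex:
  (0, 0): z = 0
  (4, 0): z = 8
  (0, 1.333): z = 5.333

The maximum is at (4, 0) with z = 8.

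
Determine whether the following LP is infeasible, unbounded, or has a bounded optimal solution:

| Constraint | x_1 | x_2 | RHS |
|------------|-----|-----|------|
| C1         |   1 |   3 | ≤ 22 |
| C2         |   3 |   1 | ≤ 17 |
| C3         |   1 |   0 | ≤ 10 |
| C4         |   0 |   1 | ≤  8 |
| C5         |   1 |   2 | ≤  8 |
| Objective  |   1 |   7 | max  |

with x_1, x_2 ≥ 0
The point (0, 4) satisfies every constraint, so the LP is feasible; the constraints give x_1 ≤ 10 and x_2 ≤ 8, which with x_1, x_2 ≥ 0 keep the feasible region inside a bounded box. A feasible, bounded LP attains a finite optimum at a vertex.

Evaluating z = x_1 + 7x_2 at each vertex:
  (0, 0): z = 0
  (5.667, 0): z = 5.667
  (5.2, 1.4): z = 15
  (0, 4): z = 28

Feasible with finite optimum z* = 28 at (0, 4).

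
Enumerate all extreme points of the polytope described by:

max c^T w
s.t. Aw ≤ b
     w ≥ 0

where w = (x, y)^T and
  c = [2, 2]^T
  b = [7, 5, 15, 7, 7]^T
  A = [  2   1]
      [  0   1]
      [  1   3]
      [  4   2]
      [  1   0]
Each vertex is the intersection of two constraint boundaries that also satisfies all remaining constraints:
  x = 0 and y = 0 → (0, 0)
  4x + 2y = 7 and y = 0 → (1.75, 0)
  4x + 2y = 7 and x = 0 → (0, 3.5)

Vertices: (0, 0), (1.75, 0), (0, 3.5)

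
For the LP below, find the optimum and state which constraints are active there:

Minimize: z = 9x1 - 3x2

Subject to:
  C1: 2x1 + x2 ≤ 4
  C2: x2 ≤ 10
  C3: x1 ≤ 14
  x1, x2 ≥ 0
Optimal: x1 = 0, x2 = 4
Slack at optimum:
  C1: slack = 0 (binding)
  C2: slack = 6
  C3: slack = 14
  x1 ≥ 0: x1 = 0 (binding)
  x2 ≥ 0: x2 = 4
Binding constraints: C1, x1 ≥ 0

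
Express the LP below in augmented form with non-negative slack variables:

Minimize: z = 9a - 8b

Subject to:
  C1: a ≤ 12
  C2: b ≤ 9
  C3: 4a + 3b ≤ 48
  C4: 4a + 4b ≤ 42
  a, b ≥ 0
min z = 9a - 8b

s.t.
  a + s1 = 12
  b + s2 = 9
  4a + 3b + s3 = 48
  4a + 4b + s4 = 42
  a, b, s1, s2, s3, s4 ≥ 0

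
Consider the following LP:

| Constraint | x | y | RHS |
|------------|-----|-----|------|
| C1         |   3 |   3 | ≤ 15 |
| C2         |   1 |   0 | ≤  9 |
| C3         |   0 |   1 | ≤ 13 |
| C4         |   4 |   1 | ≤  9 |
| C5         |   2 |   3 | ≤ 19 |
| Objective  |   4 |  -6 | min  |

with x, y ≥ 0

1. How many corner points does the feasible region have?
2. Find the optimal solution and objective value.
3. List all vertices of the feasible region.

1. 4
2. x = 0, y = 5, z = -30
3. (0, 0), (2.25, 0), (1.333, 3.667), (0, 5)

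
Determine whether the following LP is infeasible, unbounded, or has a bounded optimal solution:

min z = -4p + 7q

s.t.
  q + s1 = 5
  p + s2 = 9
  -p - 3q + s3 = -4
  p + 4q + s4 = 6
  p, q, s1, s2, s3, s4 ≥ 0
The point (6, 0) satisfies every constraint, so the LP is feasible; the constraints give p ≤ 9 and q ≤ 5, which with p, q ≥ 0 keep the feasible region inside a bounded box. A feasible, bounded LP attains a finite optimum at a vertex.

Evaluating z = -4p + 7q at each vertex:
  (4, 0): z = -16
  (6, 0): z = -24
  (0, 1.5): z = 10.5
  (0, 1.333): z = 9.333

The LP has an optimal solution: (6, 0) with z = -24.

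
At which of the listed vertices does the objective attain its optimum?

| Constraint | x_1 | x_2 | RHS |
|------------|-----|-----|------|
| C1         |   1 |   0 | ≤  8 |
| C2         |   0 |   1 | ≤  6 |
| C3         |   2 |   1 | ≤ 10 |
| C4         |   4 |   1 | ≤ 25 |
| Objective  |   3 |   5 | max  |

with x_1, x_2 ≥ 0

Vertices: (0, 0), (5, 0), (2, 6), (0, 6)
(2, 6) with z = 36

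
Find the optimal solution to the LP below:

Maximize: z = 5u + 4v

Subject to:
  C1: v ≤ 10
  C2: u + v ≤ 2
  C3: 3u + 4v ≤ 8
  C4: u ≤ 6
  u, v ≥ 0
Each vertex is the intersection of two constraint boundaries that also satisfies all remaining constraints:
  u = 0 and v = 0 → (0, 0)
  u + v = 2 and v = 0 → (2, 0)
  u + v = 2 and 3u + 4v = 8 → (0, 2)

Evaluating z = 5u + 4v at each vertex:
  (0, 0): z = 0
  (2, 0): z = 10
  (0, 2): z = 8

The maximum is at (2, 0) with z = 10.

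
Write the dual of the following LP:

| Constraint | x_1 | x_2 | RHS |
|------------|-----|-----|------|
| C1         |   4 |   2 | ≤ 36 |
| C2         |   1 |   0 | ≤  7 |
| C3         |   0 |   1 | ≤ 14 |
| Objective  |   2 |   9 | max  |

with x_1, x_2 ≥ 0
Minimize: z = 36y1 + 7y2 + 14y3

Subject to:
  C1: -4y1 - y2 ≤ -2
  C2: -2y1 - y3 ≤ -9
  y1, y2, y3 ≥ 0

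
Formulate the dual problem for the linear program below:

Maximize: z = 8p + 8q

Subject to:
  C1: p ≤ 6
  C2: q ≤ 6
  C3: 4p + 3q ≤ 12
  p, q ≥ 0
Minimize: z = 6y1 + 6y2 + 12y3

Subject to:
  C1: -y1 - 4y3 ≤ -8
  C2: -y2 - 3y3 ≤ -8
  y1, y2, y3 ≥ 0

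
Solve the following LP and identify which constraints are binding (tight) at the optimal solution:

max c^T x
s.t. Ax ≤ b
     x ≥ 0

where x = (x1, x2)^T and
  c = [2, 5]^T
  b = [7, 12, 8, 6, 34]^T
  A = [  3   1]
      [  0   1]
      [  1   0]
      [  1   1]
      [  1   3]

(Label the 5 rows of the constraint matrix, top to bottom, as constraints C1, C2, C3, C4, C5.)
Optimal: x1 = 0, x2 = 6
Slack at optimum:
  C1: slack = 1
  C2: slack = 6
  C3: slack = 8
  C4: slack = 0 (binding)
  C5: slack = 16
  x1 ≥ 0: x1 = 0 (binding)
  x2 ≥ 0: x2 = 6
Binding constraints: C4, x1 ≥ 0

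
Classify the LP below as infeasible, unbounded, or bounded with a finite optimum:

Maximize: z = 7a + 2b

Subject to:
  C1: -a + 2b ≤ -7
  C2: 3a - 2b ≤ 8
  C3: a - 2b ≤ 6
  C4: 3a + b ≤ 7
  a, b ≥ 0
C3 requires a - 2b ≤ 6, while C1 (-a + 2b ≤ -7) is equivalent to a - 2b ≥ 7. Together they would need 7 ≤ a - 2b ≤ 6, which is impossible since 7 > 6. No point satisfies all constraints.

Infeasible — the constraint set is empty.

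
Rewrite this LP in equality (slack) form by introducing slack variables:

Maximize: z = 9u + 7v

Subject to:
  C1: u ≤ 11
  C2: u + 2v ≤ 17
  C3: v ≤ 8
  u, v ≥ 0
max z = 9u + 7v

s.t.
  u + s1 = 11
  u + 2v + s2 = 17
  v + s3 = 8
  u, v, s1, s2, s3 ≥ 0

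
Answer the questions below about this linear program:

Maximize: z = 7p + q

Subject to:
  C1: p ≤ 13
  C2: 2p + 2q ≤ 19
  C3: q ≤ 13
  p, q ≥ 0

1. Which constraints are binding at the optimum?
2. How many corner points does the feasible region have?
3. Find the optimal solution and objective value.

1. C2, q ≥ 0
2. 3
3. p = 9.5, q = 0, z = 66.5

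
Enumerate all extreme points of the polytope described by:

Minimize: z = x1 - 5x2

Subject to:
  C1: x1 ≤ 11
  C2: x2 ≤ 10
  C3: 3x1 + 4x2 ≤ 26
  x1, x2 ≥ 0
Each vertex is the intersection of two constraint boundaries that also satisfies all remaining constraints:
  x1 = 0 and x2 = 0 → (0, 0)
  3x1 + 4x2 = 26 and x2 = 0 → (8.667, 0)
  3x1 + 4x2 = 26 and x1 = 0 → (0, 6.5)

Vertices: (0, 0), (8.667, 0), (0, 6.5)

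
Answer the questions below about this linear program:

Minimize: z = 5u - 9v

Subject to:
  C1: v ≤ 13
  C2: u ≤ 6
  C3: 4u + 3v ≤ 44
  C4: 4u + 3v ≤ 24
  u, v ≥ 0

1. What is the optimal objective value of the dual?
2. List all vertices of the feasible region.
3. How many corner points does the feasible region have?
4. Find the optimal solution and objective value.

1. -72 (by strong duality, equal to the primal optimum)
2. (0, 0), (6, 0), (0, 8)
3. 3
4. u = 0, v = 8, z = -72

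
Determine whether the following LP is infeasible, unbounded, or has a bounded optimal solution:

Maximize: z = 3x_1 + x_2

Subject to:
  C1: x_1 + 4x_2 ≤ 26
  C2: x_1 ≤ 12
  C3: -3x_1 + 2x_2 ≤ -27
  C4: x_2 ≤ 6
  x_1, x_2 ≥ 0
The point (12, 3.5) satisfies every constraint, so the LP is feasible; the constraints give x_1 ≤ 12 and x_2 ≤ 6, which with x_1, x_2 ≥ 0 keep the feasible region inside a bounded box. A feasible, bounded LP attains a finite optimum at a vertex.

Evaluating z = 3x_1 + x_2 at each vertex:
  (9, 0): z = 27
  (12, 0): z = 36
  (12, 3.5): z = 39.5
  (11.43, 3.643): z = 37.93

Bounded optimum: z* = 39.5 at (12, 3.5).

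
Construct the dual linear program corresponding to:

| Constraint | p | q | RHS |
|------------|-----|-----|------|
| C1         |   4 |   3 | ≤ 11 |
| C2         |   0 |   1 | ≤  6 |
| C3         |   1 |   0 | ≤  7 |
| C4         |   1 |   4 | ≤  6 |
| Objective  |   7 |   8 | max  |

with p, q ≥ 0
Minimize: z = 11y1 + 6y2 + 7y3 + 6y4

Subject to:
  C1: -4y1 - y3 - y4 ≤ -7
  C2: -3y1 - y2 - 4y4 ≤ -8
  y1, y2, y3, y4 ≥ 0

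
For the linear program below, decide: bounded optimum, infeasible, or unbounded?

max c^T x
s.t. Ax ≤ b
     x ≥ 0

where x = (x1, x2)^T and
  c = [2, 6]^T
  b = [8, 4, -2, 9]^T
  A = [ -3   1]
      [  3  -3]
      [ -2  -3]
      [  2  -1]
Feasible point: (0, 1) satisfies every constraint, so the LP is feasible.
Direction d = (1, 3): for each constraint row a, a·d ≤ 0 —
  (-3)(1) + (1)(3) = 0 ≤ 0
  (3)(1) + (-3)(3) = -6 ≤ 0
  (-2)(1) + (-3)(3) = -11 ≤ 0
  (2)(1) + (-1)(3) = -1 ≤ 0
and d ≥ 0, so (0, 1) + t·d stays feasible for every t ≥ 0. Along this ray z = 2x1 + 6x2 changes by 20 per unit t, so z → +∞.

Unbounded — the objective can increase without bound over the feasible region.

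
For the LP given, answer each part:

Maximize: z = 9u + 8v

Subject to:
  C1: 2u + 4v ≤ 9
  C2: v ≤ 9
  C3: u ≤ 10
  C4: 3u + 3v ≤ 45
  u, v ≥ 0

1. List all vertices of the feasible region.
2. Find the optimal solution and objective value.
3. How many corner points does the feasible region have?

1. (0, 0), (4.5, 0), (0, 2.25)
2. u = 4.5, v = 0, z = 40.5
3. 3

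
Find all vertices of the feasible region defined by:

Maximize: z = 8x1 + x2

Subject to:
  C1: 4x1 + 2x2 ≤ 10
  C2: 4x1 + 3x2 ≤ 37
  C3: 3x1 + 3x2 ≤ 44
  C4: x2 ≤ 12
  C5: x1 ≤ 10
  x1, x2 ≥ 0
Each vertex is the intersection of two constraint boundaries that also satisfies all remaining constraints:
  x1 = 0 and x2 = 0 → (0, 0)
  4x1 + 2x2 = 10 and x2 = 0 → (2.5, 0)
  4x1 + 2x2 = 10 and x1 = 0 → (0, 5)

Vertices: (0, 0), (2.5, 0), (0, 5)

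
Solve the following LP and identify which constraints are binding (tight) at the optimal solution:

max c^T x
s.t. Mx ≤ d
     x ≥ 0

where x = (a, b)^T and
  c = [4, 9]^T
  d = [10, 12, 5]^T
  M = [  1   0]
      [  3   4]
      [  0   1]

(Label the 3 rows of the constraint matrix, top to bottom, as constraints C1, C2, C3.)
Optimal: a = 0, b = 3
Slack at optimum:
  C1: slack = 10
  C2: slack = 0 (binding)
  C3: slack = 2
  a ≥ 0: a = 0 (binding)
  b ≥ 0: b = 3
Binding constraints: C2, a ≥ 0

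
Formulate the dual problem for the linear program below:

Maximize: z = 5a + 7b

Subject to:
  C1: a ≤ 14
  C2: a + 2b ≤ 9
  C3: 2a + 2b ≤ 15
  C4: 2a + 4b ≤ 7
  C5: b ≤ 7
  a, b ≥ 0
Minimize: z = 14y1 + 9y2 + 15y3 + 7y4 + 7y5

Subject to:
  C1: -y1 - y2 - 2y3 - 2y4 ≤ -5
  C2: -2y2 - 2y3 - 4y4 - y5 ≤ -7
  y1, y2, y3, y4, y5 ≥ 0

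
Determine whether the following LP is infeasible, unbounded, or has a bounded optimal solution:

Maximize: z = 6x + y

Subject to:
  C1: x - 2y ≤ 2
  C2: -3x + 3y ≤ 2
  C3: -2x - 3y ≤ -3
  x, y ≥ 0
Feasible point: (1, 1) satisfies every constraint, so the LP is feasible.
Direction d = (1, 1): for each constraint row a, a·d ≤ 0 —
  (1)(1) + (-2)(1) = -1 ≤ 0
  (-3)(1) + (3)(1) = 0 ≤ 0
  (-2)(1) + (-3)(1) = -5 ≤ 0
and d ≥ 0, so (1, 1) + t·d stays feasible for every t ≥ 0. Along this ray z = 6x + y changes by 7 per unit t, so z → +∞.

Unbounded — the objective can increase without bound over the feasible region.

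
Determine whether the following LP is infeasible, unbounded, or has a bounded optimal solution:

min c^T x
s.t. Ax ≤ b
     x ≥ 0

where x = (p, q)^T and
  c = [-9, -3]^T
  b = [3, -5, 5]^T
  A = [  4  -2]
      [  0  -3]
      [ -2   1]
Feasible point: (0, 2) satisfies every constraint, so the LP is feasible.
Direction d = (1, 2): for each constraint row a, a·d ≤ 0 —
  (4)(1) + (-2)(2) = 0 ≤ 0
  (0)(1) + (-3)(2) = -6 ≤ 0
  (-2)(1) + (1)(2) = 0 ≤ 0
and d ≥ 0, so (0, 2) + t·d stays feasible for every t ≥ 0. Along this ray z = -9p - 3q changes by -15 per unit t, so z → −∞.

The LP is unbounded; z can be made arbitrarily small.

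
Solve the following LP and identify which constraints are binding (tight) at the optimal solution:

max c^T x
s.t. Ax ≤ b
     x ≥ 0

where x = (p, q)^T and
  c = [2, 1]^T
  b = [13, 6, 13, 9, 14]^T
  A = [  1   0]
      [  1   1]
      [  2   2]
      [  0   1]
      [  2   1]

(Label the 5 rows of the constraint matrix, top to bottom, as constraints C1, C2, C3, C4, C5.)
Optimal: p = 6, q = 0
Slack at optimum:
  C1: slack = 7
  C2: slack = 0 (binding)
  C3: slack = 1
  C4: slack = 9
  C5: slack = 2
  p ≥ 0: p = 6
  q ≥ 0: q = 0 (binding)
Binding constraints: C2, q ≥ 0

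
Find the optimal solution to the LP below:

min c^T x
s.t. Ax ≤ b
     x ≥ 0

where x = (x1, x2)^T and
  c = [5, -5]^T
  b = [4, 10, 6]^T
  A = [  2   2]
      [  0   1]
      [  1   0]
x1 = 0, x2 = 2, z = -10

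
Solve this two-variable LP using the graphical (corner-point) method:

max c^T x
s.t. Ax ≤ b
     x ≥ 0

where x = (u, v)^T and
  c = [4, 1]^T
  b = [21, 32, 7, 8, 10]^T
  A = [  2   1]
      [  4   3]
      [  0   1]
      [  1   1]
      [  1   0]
Each vertex is the intersection of two constraint boundaries that also satisfies all remaining constraints:
  u = 0 and v = 0 → (0, 0)
  4u + 3v = 32 and u + v = 8 → (8, 0)
  v = 7 and u + v = 8 → (1, 7)
  v = 7 and u = 0 → (0, 7)

Evaluating z = 4u + v at each vertex:
  (0, 0): z = 0
  (8, 0): z = 32
  (1, 7): z = 11
  (0, 7): z = 7

The maximum is at (8, 0) with z = 32.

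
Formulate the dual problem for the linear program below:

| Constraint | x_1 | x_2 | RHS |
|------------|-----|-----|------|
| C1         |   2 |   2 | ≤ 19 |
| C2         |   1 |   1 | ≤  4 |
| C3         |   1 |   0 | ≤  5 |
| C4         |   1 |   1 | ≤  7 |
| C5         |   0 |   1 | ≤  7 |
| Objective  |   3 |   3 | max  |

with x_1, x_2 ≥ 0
Minimize: z = 19y1 + 4y2 + 5y3 + 7y4 + 7y5

Subject to:
  C1: -2y1 - y2 - y3 - y4 ≤ -3
  C2: -2y1 - y2 - y4 - y5 ≤ -3
  y1, y2, y3, y4, y5 ≥ 0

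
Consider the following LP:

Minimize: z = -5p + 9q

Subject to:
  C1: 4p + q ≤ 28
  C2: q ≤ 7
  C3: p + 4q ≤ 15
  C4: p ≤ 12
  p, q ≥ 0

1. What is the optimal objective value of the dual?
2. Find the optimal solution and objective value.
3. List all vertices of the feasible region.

1. -35 (by strong duality, equal to the primal optimum)
2. p = 7, q = 0, z = -35
3. (0, 0), (7, 0), (6.467, 2.133), (0, 3.75)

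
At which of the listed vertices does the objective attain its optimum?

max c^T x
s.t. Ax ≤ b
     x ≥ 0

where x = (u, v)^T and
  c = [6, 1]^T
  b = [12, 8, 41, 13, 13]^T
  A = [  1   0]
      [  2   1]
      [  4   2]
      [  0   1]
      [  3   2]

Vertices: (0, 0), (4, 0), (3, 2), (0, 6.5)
(4, 0) with z = 24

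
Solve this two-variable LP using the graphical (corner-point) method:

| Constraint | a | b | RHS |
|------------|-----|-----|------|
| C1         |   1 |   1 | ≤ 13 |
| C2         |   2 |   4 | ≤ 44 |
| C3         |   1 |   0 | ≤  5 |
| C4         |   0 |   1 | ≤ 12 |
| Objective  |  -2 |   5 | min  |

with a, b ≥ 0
Each vertex is the intersection of two constraint boundaries that also satisfies all remaining constraints:
  a = 0 and b = 0 → (0, 0)
  a = 5 and b = 0 → (5, 0)
  a + b = 13 and a = 5 → (5, 8)
  a + b = 13 and 2a + 4b = 44 → (4, 9)
  2a + 4b = 44 and a = 0 → (0, 11)

Evaluating z = -2a + 5b at each vertex:
  (0, 0): z = 0
  (5, 0): z = -10
  (5, 8): z = 30
  (4, 9): z = 37
  (0, 11): z = 55

The minimum is at (5, 0) with z = -10.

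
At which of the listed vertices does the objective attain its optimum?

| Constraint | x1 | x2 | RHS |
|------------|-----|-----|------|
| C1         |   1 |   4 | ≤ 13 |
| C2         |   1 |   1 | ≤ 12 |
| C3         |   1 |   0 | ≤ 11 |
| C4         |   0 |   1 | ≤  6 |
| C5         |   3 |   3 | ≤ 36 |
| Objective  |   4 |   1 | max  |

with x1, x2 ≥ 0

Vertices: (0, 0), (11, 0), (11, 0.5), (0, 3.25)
(11, 0.5) with z = 44.5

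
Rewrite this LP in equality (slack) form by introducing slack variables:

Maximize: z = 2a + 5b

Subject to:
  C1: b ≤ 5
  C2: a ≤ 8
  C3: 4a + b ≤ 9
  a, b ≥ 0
max z = 2a + 5b

s.t.
  b + s1 = 5
  a + s2 = 8
  4a + b + s3 = 9
  a, b, s1, s2, s3 ≥ 0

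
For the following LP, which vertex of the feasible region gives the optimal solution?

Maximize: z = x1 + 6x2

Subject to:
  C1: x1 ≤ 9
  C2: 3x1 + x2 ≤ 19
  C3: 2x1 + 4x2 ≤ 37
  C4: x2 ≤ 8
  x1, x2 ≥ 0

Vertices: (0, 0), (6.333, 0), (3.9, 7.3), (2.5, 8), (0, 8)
Evaluating z = x1 + 6x2 at each vertex:
  (0, 0): z = 0
  (6.333, 0): z = 6.333
  (3.9, 7.3): z = 47.7
  (2.5, 8): z = 50.5
  (0, 8): z = 48

The largest value is z = 50.5, attained at (2.5, 8).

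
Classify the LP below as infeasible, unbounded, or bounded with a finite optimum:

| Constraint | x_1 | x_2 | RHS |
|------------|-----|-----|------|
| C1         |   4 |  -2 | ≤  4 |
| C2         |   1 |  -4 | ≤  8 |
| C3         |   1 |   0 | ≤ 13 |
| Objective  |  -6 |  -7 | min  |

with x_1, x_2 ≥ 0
Feasible point: (0, 0) satisfies every constraint, so the LP is feasible.
Direction d = (0, 1): for each constraint row a, a·d ≤ 0 —
  (4)(0) + (-2)(1) = -2 ≤ 0
  (1)(0) + (-4)(1) = -4 ≤ 0
  (1)(0) + (0)(1) = 0 ≤ 0
and d ≥ 0, so (0, 0) + t·d stays feasible for every t ≥ 0. Along this ray z = -6x_1 - 7x_2 changes by -7 per unit t, so z → −∞.

Unbounded: there is a feasible ray along which z → −∞.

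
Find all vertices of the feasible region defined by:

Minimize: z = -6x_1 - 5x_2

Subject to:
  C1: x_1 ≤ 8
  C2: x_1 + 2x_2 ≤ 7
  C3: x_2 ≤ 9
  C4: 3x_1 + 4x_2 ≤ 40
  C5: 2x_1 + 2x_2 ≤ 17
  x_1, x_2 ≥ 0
Each vertex is the intersection of two constraint boundaries that also satisfies all remaining constraints:
  x_1 = 0 and x_2 = 0 → (0, 0)
  x_1 + 2x_2 = 7 and x_2 = 0 → (7, 0)
  x_1 + 2x_2 = 7 and x_1 = 0 → (0, 3.5)

Vertices: (0, 0), (7, 0), (0, 3.5)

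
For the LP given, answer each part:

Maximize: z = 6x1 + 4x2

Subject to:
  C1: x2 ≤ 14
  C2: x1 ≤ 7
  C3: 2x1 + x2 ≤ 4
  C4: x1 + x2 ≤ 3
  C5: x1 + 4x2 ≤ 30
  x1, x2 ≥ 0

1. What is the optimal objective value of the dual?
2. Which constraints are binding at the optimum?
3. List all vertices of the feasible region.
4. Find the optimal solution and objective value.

1. 14 (by strong duality, equal to the primal optimum)
2. C3, C4
3. (0, 0), (2, 0), (1, 2), (0, 3)
4. x1 = 1, x2 = 2, z = 14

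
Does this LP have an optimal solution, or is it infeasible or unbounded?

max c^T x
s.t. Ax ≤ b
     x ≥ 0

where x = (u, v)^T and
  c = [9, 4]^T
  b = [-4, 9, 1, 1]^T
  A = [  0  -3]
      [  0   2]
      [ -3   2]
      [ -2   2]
Feasible point: (2, 2) satisfies every constraint, so the LP is feasible.
Direction d = (1, 0): for each constraint row a, a·d ≤ 0 —
  (0)(1) + (-3)(0) = 0 ≤ 0
  (0)(1) + (2)(0) = 0 ≤ 0
  (-3)(1) + (2)(0) = -3 ≤ 0
  (-2)(1) + (2)(0) = -2 ≤ 0
and d ≥ 0, so (2, 2) + t·d stays feasible for every t ≥ 0. Along this ray z = 9u + 4v changes by 9 per unit t, so z → +∞.

Unbounded: there is a feasible ray along which z → +∞.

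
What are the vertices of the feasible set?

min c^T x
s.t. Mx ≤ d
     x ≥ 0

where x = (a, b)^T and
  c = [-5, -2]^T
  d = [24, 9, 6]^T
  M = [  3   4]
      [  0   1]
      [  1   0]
Each vertex is the intersection of two constraint boundaries that also satisfies all remaining constraints:
  a = 0 and b = 0 → (0, 0)
  a = 6 and b = 0 → (6, 0)
  3a + 4b = 24 and a = 6 → (6, 1.5)
  3a + 4b = 24 and a = 0 → (0, 6)

Vertices: (0, 0), (6, 0), (6, 1.5), (0, 6)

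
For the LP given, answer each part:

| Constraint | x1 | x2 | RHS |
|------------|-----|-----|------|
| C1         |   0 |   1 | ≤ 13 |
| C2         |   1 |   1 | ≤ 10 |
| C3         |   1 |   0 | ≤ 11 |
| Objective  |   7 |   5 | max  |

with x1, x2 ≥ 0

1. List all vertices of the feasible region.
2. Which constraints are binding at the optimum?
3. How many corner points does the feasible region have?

1. (0, 0), (10, 0), (0, 10)
2. C2, x2 ≥ 0
3. 3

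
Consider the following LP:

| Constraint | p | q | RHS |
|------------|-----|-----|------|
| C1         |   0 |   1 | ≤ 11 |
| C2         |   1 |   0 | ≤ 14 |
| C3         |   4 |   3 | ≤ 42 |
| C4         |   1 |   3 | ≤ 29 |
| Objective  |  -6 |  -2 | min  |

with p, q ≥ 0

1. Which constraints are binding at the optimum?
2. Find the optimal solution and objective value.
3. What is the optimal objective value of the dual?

1. C3, q ≥ 0
2. p = 10.5, q = 0, z = -63
3. -63 (by strong duality, equal to the primal optimum)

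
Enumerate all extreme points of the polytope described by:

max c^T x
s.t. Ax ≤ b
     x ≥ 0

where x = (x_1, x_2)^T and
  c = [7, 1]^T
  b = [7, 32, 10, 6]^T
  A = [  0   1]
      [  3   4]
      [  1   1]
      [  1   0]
Each vertex is the intersection of two constraint boundaries that also satisfies all remaining constraints:
  x_1 = 0 and x_2 = 0 → (0, 0)
  x_1 = 6 and x_2 = 0 → (6, 0)
  3x_1 + 4x_2 = 32 and x_1 = 6 → (6, 3.5)
  x_2 = 7 and 3x_1 + 4x_2 = 32 → (1.333, 7)
  x_2 = 7 and x_1 = 0 → (0, 7)

Vertices: (0, 0), (6, 0), (6, 3.5), (1.333, 7), (0, 7)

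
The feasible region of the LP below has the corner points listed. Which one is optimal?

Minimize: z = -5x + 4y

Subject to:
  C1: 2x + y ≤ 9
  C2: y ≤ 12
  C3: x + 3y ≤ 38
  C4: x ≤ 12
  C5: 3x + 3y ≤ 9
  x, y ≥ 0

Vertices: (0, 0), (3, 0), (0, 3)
(3, 0) with z = -15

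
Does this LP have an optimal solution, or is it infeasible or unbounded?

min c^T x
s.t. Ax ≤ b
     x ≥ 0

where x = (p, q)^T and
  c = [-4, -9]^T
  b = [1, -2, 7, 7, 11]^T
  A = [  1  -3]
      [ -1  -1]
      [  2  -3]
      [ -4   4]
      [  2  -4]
Feasible point: (1, 1) satisfies every constraint, so the LP is feasible.
Direction d = (1, 1): for each constraint row a, a·d ≤ 0 —
  (1)(1) + (-3)(1) = -2 ≤ 0
  (-1)(1) + (-1)(1) = -2 ≤ 0
  (2)(1) + (-3)(1) = -1 ≤ 0
  (-4)(1) + (4)(1) = 0 ≤ 0
  (2)(1) + (-4)(1) = -2 ≤ 0
and d ≥ 0, so (1, 1) + t·d stays feasible for every t ≥ 0. Along this ray z = -4p - 9q changes by -13 per unit t, so z → −∞.

The LP is unbounded; z can be made arbitrarily small.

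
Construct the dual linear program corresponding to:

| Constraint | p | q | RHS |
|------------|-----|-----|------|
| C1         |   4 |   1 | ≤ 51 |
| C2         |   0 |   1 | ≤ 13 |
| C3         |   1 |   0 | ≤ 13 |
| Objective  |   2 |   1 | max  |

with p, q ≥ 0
Minimize: z = 51y1 + 13y2 + 13y3

Subject to:
  C1: -4y1 - y3 ≤ -2
  C2: -y1 - y2 ≤ -1
  y1, y2, y3 ≥ 0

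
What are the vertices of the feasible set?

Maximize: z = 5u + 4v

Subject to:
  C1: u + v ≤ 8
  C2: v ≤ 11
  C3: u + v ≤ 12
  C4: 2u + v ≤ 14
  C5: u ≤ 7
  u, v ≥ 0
Each vertex is the intersection of two constraint boundaries that also satisfies all remaining constraints:
  u = 0 and v = 0 → (0, 0)
  2u + v = 14 and u = 7 → (7, 0)
  u + v = 8 and 2u + v = 14 → (6, 2)
  u + v = 8 and u = 0 → (0, 8)

Vertices: (0, 0), (7, 0), (6, 2), (0, 8)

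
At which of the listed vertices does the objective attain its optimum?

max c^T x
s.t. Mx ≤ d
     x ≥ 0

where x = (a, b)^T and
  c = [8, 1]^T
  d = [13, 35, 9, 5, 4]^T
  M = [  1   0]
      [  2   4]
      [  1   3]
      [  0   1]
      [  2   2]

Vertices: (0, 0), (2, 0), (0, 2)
Evaluating z = 8a + b at each vertex:
  (0, 0): z = 0
  (2, 0): z = 16
  (0, 2): z = 2

The largest value is z = 16, attained at (2, 0).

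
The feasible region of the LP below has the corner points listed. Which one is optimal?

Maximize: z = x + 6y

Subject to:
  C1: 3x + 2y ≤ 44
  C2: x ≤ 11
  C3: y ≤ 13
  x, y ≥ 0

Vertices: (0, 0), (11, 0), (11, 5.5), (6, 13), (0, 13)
(6, 13) with z = 84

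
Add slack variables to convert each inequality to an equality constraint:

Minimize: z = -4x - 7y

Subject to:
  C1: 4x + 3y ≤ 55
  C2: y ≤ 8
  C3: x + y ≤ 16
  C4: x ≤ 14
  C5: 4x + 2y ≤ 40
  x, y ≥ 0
min z = -4x - 7y

s.t.
  4x + 3y + s1 = 55
  y + s2 = 8
  x + y + s3 = 16
  x + s4 = 14
  4x + 2y + s5 = 40
  x, y, s1, s2, s3, s4, s5 ≥ 0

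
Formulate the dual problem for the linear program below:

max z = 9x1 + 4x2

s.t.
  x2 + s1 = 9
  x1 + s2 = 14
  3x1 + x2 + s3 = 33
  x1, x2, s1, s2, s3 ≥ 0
Minimize: z = 9y1 + 14y2 + 33y3

Subject to:
  C1: -y2 - 3y3 ≤ -9
  C2: -y1 - y3 ≤ -4
  y1, y2, y3 ≥ 0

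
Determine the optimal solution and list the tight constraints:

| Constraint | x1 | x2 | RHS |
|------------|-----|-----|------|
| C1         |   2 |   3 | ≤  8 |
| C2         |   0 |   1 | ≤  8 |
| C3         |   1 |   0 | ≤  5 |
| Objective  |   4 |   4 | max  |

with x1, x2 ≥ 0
Optimal: x1 = 4, x2 = 0
Binding: C1, x2 ≥ 0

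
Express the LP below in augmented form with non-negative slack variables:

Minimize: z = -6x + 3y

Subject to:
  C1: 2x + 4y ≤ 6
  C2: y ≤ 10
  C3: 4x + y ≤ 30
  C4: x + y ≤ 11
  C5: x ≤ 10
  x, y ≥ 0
min z = -6x + 3y

s.t.
  2x + 4y + s1 = 6
  y + s2 = 10
  4x + y + s3 = 30
  x + y + s4 = 11
  x + s5 = 10
  x, y, s1, s2, s3, s4, s5 ≥ 0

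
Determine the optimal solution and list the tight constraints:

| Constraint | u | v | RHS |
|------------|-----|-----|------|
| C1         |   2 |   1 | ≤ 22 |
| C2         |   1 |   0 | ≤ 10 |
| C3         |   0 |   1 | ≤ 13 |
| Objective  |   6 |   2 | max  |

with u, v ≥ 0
Optimal: u = 10, v = 2
Slack at optimum:
  C1: slack = 0 (binding)
  C2: slack = 0 (binding)
  C3: slack = 11
  u ≥ 0: u = 10
  v ≥ 0: v = 2
Binding constraints: C1, C2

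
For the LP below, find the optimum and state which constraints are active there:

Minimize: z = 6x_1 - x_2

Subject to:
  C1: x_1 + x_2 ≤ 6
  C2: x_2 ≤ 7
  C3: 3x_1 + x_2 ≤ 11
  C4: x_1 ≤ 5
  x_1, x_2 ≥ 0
Optimal: x_1 = 0, x_2 = 6
Slack at optimum:
  C1: slack = 0 (binding)
  C2: slack = 1
  C3: slack = 5
  C4: slack = 5
  x_1 ≥ 0: x_1 = 0 (binding)
  x_2 ≥ 0: x_2 = 6
Binding constraints: C1, x_1 ≥ 0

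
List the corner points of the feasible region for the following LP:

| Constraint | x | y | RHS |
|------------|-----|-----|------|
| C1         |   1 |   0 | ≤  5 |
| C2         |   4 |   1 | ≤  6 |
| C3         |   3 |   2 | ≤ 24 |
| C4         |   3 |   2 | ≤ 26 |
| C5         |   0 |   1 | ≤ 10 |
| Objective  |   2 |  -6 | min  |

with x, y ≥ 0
Each vertex is the intersection of two constraint boundaries that also satisfies all remaining constraints:
  x = 0 and y = 0 → (0, 0)
  4x + y = 6 and y = 0 → (1.5, 0)
  4x + y = 6 and x = 0 → (0, 6)

Vertices: (0, 0), (1.5, 0), (0, 6)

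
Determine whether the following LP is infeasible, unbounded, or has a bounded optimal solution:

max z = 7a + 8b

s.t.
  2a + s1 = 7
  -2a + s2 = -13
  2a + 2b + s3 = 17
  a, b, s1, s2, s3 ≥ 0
The row 2a + s1 = 7 with s1 ≥ 0 requires 2a ≤ 7, while the row -2a + s2 = -13 with s2 ≥ 0 is equivalent to 2a ≥ 13. Together they would need 13 ≤ 2a ≤ 7, which is impossible since 13 > 7. No point satisfies all constraints.

Infeasible: no point satisfies all constraints simultaneously.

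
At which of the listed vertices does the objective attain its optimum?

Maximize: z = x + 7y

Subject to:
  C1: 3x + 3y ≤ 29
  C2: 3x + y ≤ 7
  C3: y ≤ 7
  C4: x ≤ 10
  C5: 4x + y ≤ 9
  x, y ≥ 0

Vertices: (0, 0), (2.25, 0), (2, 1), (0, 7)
Evaluating z = x + 7y at each vertex:
  (0, 0): z = 0
  (2.25, 0): z = 2.25
  (2, 1): z = 9
  (0, 7): z = 49

The largest value is z = 49, attained at (0, 7).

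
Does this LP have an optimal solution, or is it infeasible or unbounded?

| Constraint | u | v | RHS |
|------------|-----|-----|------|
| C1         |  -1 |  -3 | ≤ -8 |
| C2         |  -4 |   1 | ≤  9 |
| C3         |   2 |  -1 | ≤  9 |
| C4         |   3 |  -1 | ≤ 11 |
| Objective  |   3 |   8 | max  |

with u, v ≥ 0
Feasible point: (0, 3) satisfies every constraint, so the LP is feasible.
Direction d = (1, 4): for each constraint row a, a·d ≤ 0 —
  (-1)(1) + (-3)(4) = -13 ≤ 0
  (-4)(1) + (1)(4) = 0 ≤ 0
  (2)(1) + (-1)(4) = -2 ≤ 0
  (3)(1) + (-1)(4) = -1 ≤ 0
and d ≥ 0, so (0, 3) + t·d stays feasible for every t ≥ 0. Along this ray z = 3u + 8v changes by 35 per unit t, so z → +∞.

Unbounded — the objective can increase without bound over the feasible region.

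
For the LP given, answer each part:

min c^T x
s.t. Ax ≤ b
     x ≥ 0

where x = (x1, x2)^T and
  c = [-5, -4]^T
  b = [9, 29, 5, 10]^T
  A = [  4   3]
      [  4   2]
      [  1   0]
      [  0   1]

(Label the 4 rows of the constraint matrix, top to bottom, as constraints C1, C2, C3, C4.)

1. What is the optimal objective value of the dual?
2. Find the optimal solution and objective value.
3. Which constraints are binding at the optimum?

1. -12 (by strong duality, equal to the primal optimum)
2. x1 = 0, x2 = 3, z = -12
3. C1, x1 ≥ 0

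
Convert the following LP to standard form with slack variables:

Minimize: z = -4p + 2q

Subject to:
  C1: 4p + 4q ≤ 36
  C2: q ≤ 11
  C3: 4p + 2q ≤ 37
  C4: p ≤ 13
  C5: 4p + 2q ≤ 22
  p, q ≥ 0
min z = -4p + 2q

s.t.
  4p + 4q + s1 = 36
  q + s2 = 11
  4p + 2q + s3 = 37
  p + s4 = 13
  4p + 2q + s5 = 22
  p, q, s1, s2, s3, s4, s5 ≥ 0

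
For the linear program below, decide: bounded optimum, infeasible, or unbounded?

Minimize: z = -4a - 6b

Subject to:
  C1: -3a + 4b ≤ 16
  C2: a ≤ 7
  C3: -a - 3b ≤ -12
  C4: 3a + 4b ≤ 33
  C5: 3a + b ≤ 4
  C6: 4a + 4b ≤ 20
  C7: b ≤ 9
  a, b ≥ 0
The point (0, 4) satisfies every constraint, so the LP is feasible; the constraints give a ≤ 7 and b ≤ 9, which with a, b ≥ 0 keep the feasible region inside a bounded box. A feasible, bounded LP attains a finite optimum at a vertex.

Evaluating z = -4a - 6b at each vertex:
  (0, 4): z = -24

Bounded optimum: z* = -24 at (0, 4).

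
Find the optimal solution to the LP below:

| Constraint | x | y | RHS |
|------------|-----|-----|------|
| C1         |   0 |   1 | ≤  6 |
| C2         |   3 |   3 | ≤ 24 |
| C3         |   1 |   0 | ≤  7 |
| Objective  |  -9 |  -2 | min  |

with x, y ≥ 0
Each vertex is the intersection of two constraint boundaries that also satisfies all remaining constraints:
  x = 0 and y = 0 → (0, 0)
  x = 7 and y = 0 → (7, 0)
  3x + 3y = 24 and x = 7 → (7, 1)
  y = 6 and 3x + 3y = 24 → (2, 6)
  y = 6 and x = 0 → (0, 6)

Evaluating z = -9x - 2y at each vertex:
  (0, 0): z = 0
  (7, 0): z = -63
  (7, 1): z = -65
  (2, 6): z = -30
  (0, 6): z = -12

The minimum is at (7, 1) with z = -65.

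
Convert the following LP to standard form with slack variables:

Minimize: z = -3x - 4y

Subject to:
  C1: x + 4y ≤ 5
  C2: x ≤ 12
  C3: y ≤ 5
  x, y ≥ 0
min z = -3x - 4y

s.t.
  x + 4y + s1 = 5
  x + s2 = 12
  y + s3 = 5
  x, y, s1, s2, s3 ≥ 0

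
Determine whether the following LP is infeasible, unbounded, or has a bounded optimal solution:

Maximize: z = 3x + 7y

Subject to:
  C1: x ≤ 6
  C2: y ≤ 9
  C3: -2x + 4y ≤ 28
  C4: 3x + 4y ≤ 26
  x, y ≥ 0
The point (0, 6.5) satisfies every constraint, so the LP is feasible; the constraints give x ≤ 6 and y ≤ 9, which with x, y ≥ 0 keep the feasible region inside a bounded box. A feasible, bounded LP attains a finite optimum at a vertex.

Feasible with finite optimum z* = 45.5 at (0, 6.5).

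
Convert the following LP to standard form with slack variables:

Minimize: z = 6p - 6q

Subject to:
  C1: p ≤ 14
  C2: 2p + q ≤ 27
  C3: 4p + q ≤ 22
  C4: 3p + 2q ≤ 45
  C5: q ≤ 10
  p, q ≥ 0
min z = 6p - 6q

s.t.
  p + s1 = 14
  2p + q + s2 = 27
  4p + q + s3 = 22
  3p + 2q + s4 = 45
  q + s5 = 10
  p, q, s1, s2, s3, s4, s5 ≥ 0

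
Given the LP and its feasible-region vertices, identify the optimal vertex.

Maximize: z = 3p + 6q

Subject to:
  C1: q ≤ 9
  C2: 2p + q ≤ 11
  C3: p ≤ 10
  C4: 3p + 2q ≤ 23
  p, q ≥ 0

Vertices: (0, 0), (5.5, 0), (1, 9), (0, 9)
Evaluating z = 3p + 6q at each vertex:
  (0, 0): z = 0
  (5.5, 0): z = 16.5
  (1, 9): z = 57
  (0, 9): z = 54

The largest value is z = 57, attained at (1, 9).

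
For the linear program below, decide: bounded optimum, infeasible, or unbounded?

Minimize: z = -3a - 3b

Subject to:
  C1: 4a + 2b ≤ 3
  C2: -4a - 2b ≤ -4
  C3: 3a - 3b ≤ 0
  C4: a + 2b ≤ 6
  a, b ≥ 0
C1 requires 4a + 2b ≤ 3, while C2 (-4a - 2b ≤ -4) is equivalent to 4a + 2b ≥ 4. Together they would need 4 ≤ 4a + 2b ≤ 3, which is impossible since 4 > 3. No point satisfies all constraints.

Infeasible: no point satisfies all constraints simultaneously.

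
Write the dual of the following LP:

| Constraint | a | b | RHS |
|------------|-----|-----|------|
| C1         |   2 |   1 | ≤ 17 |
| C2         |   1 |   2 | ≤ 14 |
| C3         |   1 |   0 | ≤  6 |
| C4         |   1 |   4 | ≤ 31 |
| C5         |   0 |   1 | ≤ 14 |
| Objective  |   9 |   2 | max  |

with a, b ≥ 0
Minimize: z = 17y1 + 14y2 + 6y3 + 31y4 + 14y5

Subject to:
  C1: -2y1 - y2 - y3 - y4 ≤ -9
  C2: -y1 - 2y2 - 4y4 - y5 ≤ -2
  y1, y2, y3, y4, y5 ≥ 0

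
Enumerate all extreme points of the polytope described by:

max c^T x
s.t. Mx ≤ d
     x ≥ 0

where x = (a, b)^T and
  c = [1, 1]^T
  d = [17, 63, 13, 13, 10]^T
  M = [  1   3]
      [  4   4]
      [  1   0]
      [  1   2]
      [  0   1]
Each vertex is the intersection of two constraint boundaries that also satisfies all remaining constraints:
  a = 0 and b = 0 → (0, 0)
  a = 13 and a + 2b = 13 → (13, 0)
  a + 3b = 17 and a + 2b = 13 → (5, 4)
  a + 3b = 17 and a = 0 → (0, 5.667)

Vertices: (0, 0), (13, 0), (5, 4), (0, 5.667)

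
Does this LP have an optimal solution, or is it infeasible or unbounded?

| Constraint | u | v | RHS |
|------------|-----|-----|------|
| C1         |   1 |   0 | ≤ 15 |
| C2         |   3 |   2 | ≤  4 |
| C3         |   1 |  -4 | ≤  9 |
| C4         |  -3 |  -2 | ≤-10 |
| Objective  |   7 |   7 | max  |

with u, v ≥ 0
C2 requires 3u + 2v ≤ 4, while C4 (-3u - 2v ≤ -10) is equivalent to 3u + 2v ≥ 10. Together they would need 10 ≤ 3u + 2v ≤ 4, which is impossible since 10 > 4. No point satisfies all constraints.

Infeasible: no point satisfies all constraints simultaneously.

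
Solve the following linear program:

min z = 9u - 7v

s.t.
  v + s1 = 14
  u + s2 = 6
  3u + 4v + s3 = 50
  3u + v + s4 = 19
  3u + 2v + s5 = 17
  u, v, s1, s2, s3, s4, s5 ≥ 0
Each vertex is the intersection of two constraint boundaries that also satisfies all remaining constraints:
  u = 0 and v = 0 → (0, 0)
  3u + 2v = 17 and v = 0 → (5.667, 0)
  3u + 2v = 17 and u = 0 → (0, 8.5)

Evaluating z = 9u - 7v at each vertex:
  (0, 0): z = 0
  (5.667, 0): z = 51
  (0, 8.5): z = -59.5

The minimum is at (0, 8.5) with z = -59.5.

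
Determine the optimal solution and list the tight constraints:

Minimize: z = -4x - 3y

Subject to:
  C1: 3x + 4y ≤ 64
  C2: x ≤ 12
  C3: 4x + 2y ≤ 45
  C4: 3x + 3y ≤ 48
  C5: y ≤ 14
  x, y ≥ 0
Optimal: x = 6.5, y = 9.5
Slack at optimum:
  C1: slack = 6.5
  C2: slack = 5.5
  C3: slack = 0 (binding)
  C4: slack = 0 (binding)
  C5: slack = 4.5
  x ≥ 0: x = 6.5
  y ≥ 0: y = 9.5
Binding constraints: C3, C4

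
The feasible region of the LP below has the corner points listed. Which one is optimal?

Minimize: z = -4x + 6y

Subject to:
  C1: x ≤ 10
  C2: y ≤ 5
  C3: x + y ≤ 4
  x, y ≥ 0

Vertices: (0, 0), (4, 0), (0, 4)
(4, 0) with z = -16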